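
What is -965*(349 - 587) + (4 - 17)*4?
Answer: 229618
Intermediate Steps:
-965*(349 - 587) + (4 - 17)*4 = -965*(-238) - 13*4 = 229670 - 52 = 229618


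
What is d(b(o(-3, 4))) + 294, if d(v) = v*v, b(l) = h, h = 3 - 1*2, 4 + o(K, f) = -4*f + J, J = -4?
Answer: 295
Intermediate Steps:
o(K, f) = -8 - 4*f (o(K, f) = -4 + (-4*f - 4) = -4 + (-4 - 4*f) = -8 - 4*f)
h = 1 (h = 3 - 2 = 1)
b(l) = 1
d(v) = v²
d(b(o(-3, 4))) + 294 = 1² + 294 = 1 + 294 = 295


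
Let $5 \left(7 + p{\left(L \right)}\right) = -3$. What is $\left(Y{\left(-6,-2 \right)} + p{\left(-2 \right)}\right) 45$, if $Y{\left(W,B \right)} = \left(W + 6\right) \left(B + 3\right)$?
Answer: $-342$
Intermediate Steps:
$p{\left(L \right)} = - \frac{38}{5}$ ($p{\left(L \right)} = -7 + \frac{1}{5} \left(-3\right) = -7 - \frac{3}{5} = - \frac{38}{5}$)
$Y{\left(W,B \right)} = \left(3 + B\right) \left(6 + W\right)$ ($Y{\left(W,B \right)} = \left(6 + W\right) \left(3 + B\right) = \left(3 + B\right) \left(6 + W\right)$)
$\left(Y{\left(-6,-2 \right)} + p{\left(-2 \right)}\right) 45 = \left(\left(18 + 3 \left(-6\right) + 6 \left(-2\right) - -12\right) - \frac{38}{5}\right) 45 = \left(\left(18 - 18 - 12 + 12\right) - \frac{38}{5}\right) 45 = \left(0 - \frac{38}{5}\right) 45 = \left(- \frac{38}{5}\right) 45 = -342$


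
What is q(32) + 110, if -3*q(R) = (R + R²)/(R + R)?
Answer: 209/2 ≈ 104.50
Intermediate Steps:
q(R) = -(R + R²)/(6*R) (q(R) = -(R + R²)/(3*(R + R)) = -(R + R²)/(3*(2*R)) = -(R + R²)*1/(2*R)/3 = -(R + R²)/(6*R))
q(32) + 110 = (-⅙ - ⅙*32) + 110 = (-⅙ - 16/3) + 110 = -11/2 + 110 = 209/2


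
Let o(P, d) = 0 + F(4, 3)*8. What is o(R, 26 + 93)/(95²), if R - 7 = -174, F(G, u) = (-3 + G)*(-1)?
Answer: -8/9025 ≈ -0.00088643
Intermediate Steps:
F(G, u) = 3 - G
R = -167 (R = 7 - 174 = -167)
o(P, d) = -8 (o(P, d) = 0 + (3 - 1*4)*8 = 0 + (3 - 4)*8 = 0 - 1*8 = 0 - 8 = -8)
o(R, 26 + 93)/(95²) = -8/(95²) = -8/9025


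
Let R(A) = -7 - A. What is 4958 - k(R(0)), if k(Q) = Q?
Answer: 4965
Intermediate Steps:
4958 - k(R(0)) = 4958 - (-7 - 1*0) = 4958 - (-7 + 0) = 4958 - 1*(-7) = 4958 + 7 = 4965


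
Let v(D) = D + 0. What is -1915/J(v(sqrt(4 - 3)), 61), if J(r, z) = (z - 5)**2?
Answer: -1915/3136 ≈ -0.61065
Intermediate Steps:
v(D) = D
J(r, z) = (-5 + z)**2
-1915/J(v(sqrt(4 - 3)), 61) = -1915/(-5 + 61)**2 = -1915/(56**2) = -1915/3136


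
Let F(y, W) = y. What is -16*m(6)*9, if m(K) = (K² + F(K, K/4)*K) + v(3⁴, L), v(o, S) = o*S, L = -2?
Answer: 12960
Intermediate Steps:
v(o, S) = S*o
m(K) = -162 + 2*K² (m(K) = (K² + K*K) - 2*3⁴ = (K² + K²) - 2*81 = 2*K² - 162 = -162 + 2*K²)
-16*m(6)*9 = -16*(-162 + 2*6²)*9 = -16*(-162 + 2*36)*9 = -16*(-162 + 72)*9 = -16*(-90)*9 = 1440*9 = 12960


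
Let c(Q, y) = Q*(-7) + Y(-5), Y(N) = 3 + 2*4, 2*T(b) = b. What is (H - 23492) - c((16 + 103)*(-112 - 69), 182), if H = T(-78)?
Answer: -174315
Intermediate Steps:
T(b) = b/2
H = -39 (H = (1/2)*(-78) = -39)
Y(N) = 11 (Y(N) = 3 + 8 = 11)
c(Q, y) = 11 - 7*Q (c(Q, y) = Q*(-7) + 11 = -7*Q + 11 = 11 - 7*Q)
(H - 23492) - c((16 + 103)*(-112 - 69), 182) = (-39 - 23492) - (11 - 7*(16 + 103)*(-112 - 69)) = -23531 - (11 - 833*(-181)) = -23531 - (11 - 7*(-21539)) = -23531 - (11 + 150773) = -23531 - 1*150784 = -23531 - 150784 = -174315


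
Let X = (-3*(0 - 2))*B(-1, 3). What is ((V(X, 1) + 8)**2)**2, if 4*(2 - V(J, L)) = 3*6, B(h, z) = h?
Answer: 14641/16 ≈ 915.06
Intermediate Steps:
X = -6 (X = -3*(0 - 2)*(-1) = -3*(-2)*(-1) = 6*(-1) = -6)
V(J, L) = -5/2 (V(J, L) = 2 - 3*6/4 = 2 - 1/4*18 = 2 - 9/2 = -5/2)
((V(X, 1) + 8)**2)**2 = ((-5/2 + 8)**2)**2 = ((11/2)**2)**2 = (121/4)**2 = 14641/16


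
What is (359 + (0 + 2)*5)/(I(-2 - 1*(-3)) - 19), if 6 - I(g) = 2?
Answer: -123/5 ≈ -24.600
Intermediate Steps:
I(g) = 4 (I(g) = 6 - 1*2 = 6 - 2 = 4)
(359 + (0 + 2)*5)/(I(-2 - 1*(-3)) - 19) = (359 + (0 + 2)*5)/(4 - 19) = (359 + 2*5)/(-15) = (359 + 10)*(-1/15) = 369*(-1/15) = -123/5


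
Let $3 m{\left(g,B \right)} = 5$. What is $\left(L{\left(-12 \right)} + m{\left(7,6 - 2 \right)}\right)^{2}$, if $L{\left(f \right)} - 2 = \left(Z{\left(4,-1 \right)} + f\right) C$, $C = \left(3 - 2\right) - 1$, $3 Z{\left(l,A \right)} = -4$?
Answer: $\frac{121}{9} \approx 13.444$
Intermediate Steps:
$Z{\left(l,A \right)} = - \frac{4}{3}$ ($Z{\left(l,A \right)} = \frac{1}{3} \left(-4\right) = - \frac{4}{3}$)
$m{\left(g,B \right)} = \frac{5}{3}$ ($m{\left(g,B \right)} = \frac{1}{3} \cdot 5 = \frac{5}{3}$)
$C = 0$ ($C = 1 - 1 = 0$)
$L{\left(f \right)} = 2$ ($L{\left(f \right)} = 2 + \left(- \frac{4}{3} + f\right) 0 = 2 + 0 = 2$)
$\left(L{\left(-12 \right)} + m{\left(7,6 - 2 \right)}\right)^{2} = \left(2 + \frac{5}{3}\right)^{2} = \left(\frac{11}{3}\right)^{2} = \frac{121}{9}$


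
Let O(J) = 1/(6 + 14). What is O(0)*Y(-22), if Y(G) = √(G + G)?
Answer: I*√11/10 ≈ 0.33166*I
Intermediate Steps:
Y(G) = √2*√G (Y(G) = √(2*G) = √2*√G)
O(J) = 1/20
O(0)*Y(-22) = (√2*√(-22))/20 = (√2*(I*√22))/20 = (2*I*√11)/20 = I*√11/10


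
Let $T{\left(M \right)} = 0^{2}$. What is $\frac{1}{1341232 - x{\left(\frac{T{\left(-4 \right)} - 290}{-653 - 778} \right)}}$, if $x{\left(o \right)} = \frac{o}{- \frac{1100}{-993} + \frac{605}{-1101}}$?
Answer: $\frac{19408653}{26031499434830} \approx 7.4558 \cdot 10^{-7}$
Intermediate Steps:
$T{\left(M \right)} = 0$
$x{\left(o \right)} = \frac{121477 o}{67815}$ ($x{\left(o \right)} = \frac{o}{\left(-1100\right) \left(- \frac{1}{993}\right) + 605 \left(- \frac{1}{1101}\right)} = \frac{o}{\frac{1100}{993} - \frac{605}{1101}} = \frac{o}{\frac{67815}{121477}} = o \frac{121477}{67815} = \frac{121477 o}{67815}$)
$\frac{1}{1341232 - x{\left(\frac{T{\left(-4 \right)} - 290}{-653 - 778} \right)}} = \frac{1}{1341232 - \frac{121477 \frac{0 - 290}{-653 - 778}}{67815}} = \frac{1}{1341232 - \frac{121477 \left(- \frac{290}{-1431}\right)}{67815}} = \frac{1}{1341232 - \frac{121477 \left(\left(-290\right) \left(- \frac{1}{1431}\right)\right)}{67815}} = \frac{1}{1341232 - \frac{121477}{67815} \cdot \frac{290}{1431}} = \frac{1}{1341232 - \frac{7045666}{19408653}} = \frac{1}{\frac{26031499434830}{19408653}} = \frac{19408653}{26031499434830}$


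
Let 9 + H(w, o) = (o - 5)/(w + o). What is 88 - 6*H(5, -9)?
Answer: 121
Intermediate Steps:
H(w, o) = -9 + (-5 + o)/(o + w) (H(w, o) = -9 + (o - 5)/(w + o) = -9 + (-5 + o)/(o + w))
88 - 6*H(5, -9) = 88 - 6*(-5 - 9*5 - 8*(-9))/(-9 + 5) = 88 - 6*(-5 - 45 + 72)/(-4) = 88 - (-3)*22/2 = 88 - 6*(-11/2) = 88 + 33 = 121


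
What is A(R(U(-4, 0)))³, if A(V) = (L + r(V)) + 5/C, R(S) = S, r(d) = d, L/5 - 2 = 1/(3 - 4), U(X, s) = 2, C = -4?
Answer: 12167/64 ≈ 190.11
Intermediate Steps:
L = 5 (L = 10 + 5/(3 - 4) = 10 + 5/(-1) = 10 + 5*(-1) = 10 - 5 = 5)
A(V) = 15/4 + V (A(V) = (5 + V) + 5/(-4) = (5 + V) + 5*(-¼) = (5 + V) - 5/4 = 15/4 + V)
A(R(U(-4, 0)))³ = (15/4 + 2)³ = (23/4)³ = 12167/64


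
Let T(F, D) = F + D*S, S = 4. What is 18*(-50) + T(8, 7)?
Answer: -864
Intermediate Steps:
T(F, D) = F + 4*D (T(F, D) = F + D*4 = F + 4*D)
18*(-50) + T(8, 7) = 18*(-50) + (8 + 4*7) = -900 + (8 + 28) = -900 + 36 = -864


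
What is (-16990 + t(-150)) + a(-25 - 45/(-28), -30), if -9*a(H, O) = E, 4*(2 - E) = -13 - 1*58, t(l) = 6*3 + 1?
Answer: -611035/36 ≈ -16973.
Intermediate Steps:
t(l) = 19 (t(l) = 18 + 1 = 19)
E = 79/4 (E = 2 - (-13 - 1*58)/4 = 2 - (-13 - 58)/4 = 2 - ¼*(-71) = 2 + 71/4 = 79/4 ≈ 19.750)
a(H, O) = -79/36 (a(H, O) = -⅑*79/4 = -79/36)
(-16990 + t(-150)) + a(-25 - 45/(-28), -30) = (-16990 + 19) - 79/36 = -16971 - 79/36 = -611035/36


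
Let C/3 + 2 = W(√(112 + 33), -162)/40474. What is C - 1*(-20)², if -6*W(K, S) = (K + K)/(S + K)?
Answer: -428870355811/1056330926 + 81*√145/528165463 ≈ -406.00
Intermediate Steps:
W(K, S) = -K/(3*(K + S)) (W(K, S) = -(K + K)/(6*(S + K)) = -2*K/(6*(K + S)) = -K/(3*(K + S)))
C = -6 - 3*√145/(40474*(-486 + 3*√145)) (C = -6 + 3*(-√(112 + 33)/(3*√(112 + 33) + 3*(-162))/40474) = -6 + 3*(-√145/(3*√145 - 486)*(1/40474)) = -6 + 3*(-√145/(-486 + 3*√145)*(1/40474)) = -6 + 3*(-√145/(40474*(-486 + 3*√145))) = -6 - 3*√145/(40474*(-486 + 3*√145)) ≈ -6.0000)
C - 1*(-20)² = (-6337985411/1056330926 + 81*√145/528165463) - 1*(-20)² = (-6337985411/1056330926 + 81*√145/528165463) - 1*400 = (-6337985411/1056330926 + 81*√145/528165463) - 400 = -428870355811/1056330926 + 81*√145/528165463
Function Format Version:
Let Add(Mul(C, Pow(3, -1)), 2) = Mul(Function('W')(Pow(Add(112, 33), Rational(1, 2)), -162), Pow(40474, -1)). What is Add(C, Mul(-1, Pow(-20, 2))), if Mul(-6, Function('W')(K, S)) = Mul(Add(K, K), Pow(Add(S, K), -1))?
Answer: Add(Rational(-428870355811, 1056330926), Mul(Rational(81, 528165463), Pow(145, Rational(1, 2)))) ≈ -406.00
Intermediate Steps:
Function('W')(K, S) = Mul(Rational(-1, 3), K, Pow(Add(K, S), -1)) (Function('W')(K, S) = Mul(Rational(-1, 6), Mul(Add(K, K), Pow(Add(S, K), -1))) = Mul(Rational(-1, 6), Mul(Mul(2, K), Pow(Add(K, S), -1))) = Mul(Rational(-1, 6), Mul(2, K, Pow(Add(K, S), -1))) = Mul(Rational(-1, 3), K, Pow(Add(K, S), -1)))
C = Add(-6, Mul(Rational(-3, 40474), Pow(145, Rational(1, 2)), Pow(Add(-486, Mul(3, Pow(145, Rational(1, 2)))), -1))) (C = Add(-6, Mul(3, Mul(Mul(-1, Pow(Add(112, 33), Rational(1, 2)), Pow(Add(Mul(3, Pow(Add(112, 33), Rational(1, 2))), Mul(3, -162)), -1)), Pow(40474, -1)))) = Add(-6, Mul(3, Mul(Mul(-1, Pow(145, Rational(1, 2)), Pow(Add(Mul(3, Pow(145, Rational(1, 2))), -486), -1)), Rational(1, 40474)))) = Add(-6, Mul(3, Mul(Mul(-1, Pow(145, Rational(1, 2)), Pow(Add(-486, Mul(3, Pow(145, Rational(1, 2)))), -1)), Rational(1, 40474)))) = Add(-6, Mul(3, Mul(Rational(-1, 40474), Pow(145, Rational(1, 2)), Pow(Add(-486, Mul(3, Pow(145, Rational(1, 2)))), -1)))) = Add(-6, Mul(Rational(-3, 40474), Pow(145, Rational(1, 2)), Pow(Add(-486, Mul(3, Pow(145, Rational(1, 2)))), -1))) ≈ -6.0000)
Add(C, Mul(-1, Pow(-20, 2))) = Add(Add(Rational(-6337985411, 1056330926), Mul(Rational(81, 528165463), Pow(145, Rational(1, 2)))), Mul(-1, Pow(-20, 2))) = Add(Add(Rational(-6337985411, 1056330926), Mul(Rational(81, 528165463), Pow(145, Rational(1, 2)))), Mul(-1, 400)) = Add(Add(Rational(-6337985411, 1056330926), Mul(Rational(81, 528165463), Pow(145, Rational(1, 2)))), -400) = Add(Rational(-428870355811, 1056330926), Mul(Rational(81, 528165463), Pow(145, Rational(1, 2))))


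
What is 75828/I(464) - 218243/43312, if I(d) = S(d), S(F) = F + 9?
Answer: 3181033397/20486576 ≈ 155.27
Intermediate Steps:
S(F) = 9 + F
I(d) = 9 + d
75828/I(464) - 218243/43312 = 75828/(9 + 464) - 218243/43312 = 75828/473 - 218243*1/43312 = 75828*(1/473) - 218243/43312 = 75828/473 - 218243/43312 = 3181033397/20486576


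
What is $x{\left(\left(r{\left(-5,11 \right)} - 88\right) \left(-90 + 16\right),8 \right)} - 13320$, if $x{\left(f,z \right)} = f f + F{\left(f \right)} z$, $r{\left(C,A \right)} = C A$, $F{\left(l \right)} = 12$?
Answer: $111965500$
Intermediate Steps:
$r{\left(C,A \right)} = A C$
$x{\left(f,z \right)} = f^{2} + 12 z$ ($x{\left(f,z \right)} = f f + 12 z = f^{2} + 12 z$)
$x{\left(\left(r{\left(-5,11 \right)} - 88\right) \left(-90 + 16\right),8 \right)} - 13320 = \left(\left(\left(11 \left(-5\right) - 88\right) \left(-90 + 16\right)\right)^{2} + 12 \cdot 8\right) - 13320 = \left(\left(\left(-55 - 88\right) \left(-74\right)\right)^{2} + 96\right) - 13320 = \left(\left(\left(-143\right) \left(-74\right)\right)^{2} + 96\right) - 13320 = \left(10582^{2} + 96\right) - 13320 = \left(111978724 + 96\right) - 13320 = 111978820 - 13320 = 111965500$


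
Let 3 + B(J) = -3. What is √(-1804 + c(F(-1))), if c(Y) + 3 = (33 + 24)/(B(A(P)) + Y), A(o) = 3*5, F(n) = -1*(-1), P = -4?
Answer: 2*I*√11365/5 ≈ 42.643*I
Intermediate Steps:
F(n) = 1
A(o) = 15
B(J) = -6 (B(J) = -3 - 3 = -6)
c(Y) = -3 + 57/(-6 + Y) (c(Y) = -3 + (33 + 24)/(-6 + Y) = -3 + 57/(-6 + Y))
√(-1804 + c(F(-1))) = √(-1804 + 3*(25 - 1*1)/(-6 + 1)) = √(-1804 + 3*(25 - 1)/(-5)) = √(-1804 + 3*(-⅕)*24) = √(-1804 - 72/5) = √(-9092/5) = 2*I*√11365/5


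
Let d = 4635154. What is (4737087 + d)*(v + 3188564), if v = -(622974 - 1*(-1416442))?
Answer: 10770092000668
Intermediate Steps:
v = -2039416 (v = -(622974 + 1416442) = -1*2039416 = -2039416)
(4737087 + d)*(v + 3188564) = (4737087 + 4635154)*(-2039416 + 3188564) = 9372241*1149148 = 10770092000668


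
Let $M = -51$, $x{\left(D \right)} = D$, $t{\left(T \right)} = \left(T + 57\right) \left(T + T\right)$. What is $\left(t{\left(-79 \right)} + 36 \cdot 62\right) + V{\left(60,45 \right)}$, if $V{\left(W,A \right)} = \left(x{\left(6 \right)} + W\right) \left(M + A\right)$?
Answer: $5312$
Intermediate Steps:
$t{\left(T \right)} = 2 T \left(57 + T\right)$ ($t{\left(T \right)} = \left(57 + T\right) 2 T = 2 T \left(57 + T\right)$)
$V{\left(W,A \right)} = \left(-51 + A\right) \left(6 + W\right)$ ($V{\left(W,A \right)} = \left(6 + W\right) \left(-51 + A\right) = \left(-51 + A\right) \left(6 + W\right)$)
$\left(t{\left(-79 \right)} + 36 \cdot 62\right) + V{\left(60,45 \right)} = \left(2 \left(-79\right) \left(57 - 79\right) + 36 \cdot 62\right) + \left(-306 - 3060 + 6 \cdot 45 + 45 \cdot 60\right) = \left(2 \left(-79\right) \left(-22\right) + 2232\right) + \left(-306 - 3060 + 270 + 2700\right) = \left(3476 + 2232\right) - 396 = 5708 - 396 = 5312$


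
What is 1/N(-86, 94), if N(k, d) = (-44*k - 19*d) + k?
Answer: 1/1912 ≈ 0.00052301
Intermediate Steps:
N(k, d) = -43*k - 19*d
1/N(-86, 94) = 1/(-43*(-86) - 19*94) = 1/(3698 - 1786) = 1/1912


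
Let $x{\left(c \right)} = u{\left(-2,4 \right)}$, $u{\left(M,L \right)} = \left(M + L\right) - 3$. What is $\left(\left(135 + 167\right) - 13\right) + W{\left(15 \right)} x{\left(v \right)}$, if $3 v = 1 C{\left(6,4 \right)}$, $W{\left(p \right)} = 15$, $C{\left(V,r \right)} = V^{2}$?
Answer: $274$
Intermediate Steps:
$v = 12$ ($v = \frac{1 \cdot 6^{2}}{3} = \frac{1 \cdot 36}{3} = \frac{1}{3} \cdot 36 = 12$)
$u{\left(M,L \right)} = -3 + L + M$ ($u{\left(M,L \right)} = \left(L + M\right) - 3 = -3 + L + M$)
$x{\left(c \right)} = -1$ ($x{\left(c \right)} = -3 + 4 - 2 = -1$)
$\left(\left(135 + 167\right) - 13\right) + W{\left(15 \right)} x{\left(v \right)} = \left(\left(135 + 167\right) - 13\right) + 15 \left(-1\right) = \left(302 - 13\right) - 15 = 289 - 15 = 274$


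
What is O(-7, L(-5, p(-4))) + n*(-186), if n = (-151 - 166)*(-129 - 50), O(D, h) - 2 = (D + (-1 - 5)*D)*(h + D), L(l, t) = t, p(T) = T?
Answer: -10554581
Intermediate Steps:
O(D, h) = 2 - 5*D*(D + h) (O(D, h) = 2 + (D + (-1 - 5)*D)*(h + D) = 2 + (D - 6*D)*(D + h) = 2 + (-5*D)*(D + h) = 2 - 5*D*(D + h))
n = 56743 (n = -317*(-179) = 56743)
O(-7, L(-5, p(-4))) + n*(-186) = (2 - 5*(-7)² - 5*(-7)*(-4)) + 56743*(-186) = (2 - 5*49 - 140) - 10554198 = (2 - 245 - 140) - 10554198 = -383 - 10554198 = -10554581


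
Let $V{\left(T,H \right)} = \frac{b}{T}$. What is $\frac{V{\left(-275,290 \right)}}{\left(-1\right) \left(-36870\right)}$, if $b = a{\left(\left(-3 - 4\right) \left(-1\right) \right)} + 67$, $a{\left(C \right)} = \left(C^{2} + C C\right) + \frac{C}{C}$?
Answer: $- \frac{83}{5069625} \approx -1.6372 \cdot 10^{-5}$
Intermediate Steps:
$a{\left(C \right)} = 1 + 2 C^{2}$ ($a{\left(C \right)} = \left(C^{2} + C^{2}\right) + 1 = 2 C^{2} + 1 = 1 + 2 C^{2}$)
$b = 166$ ($b = \left(1 + 2 \left(\left(-3 - 4\right) \left(-1\right)\right)^{2}\right) + 67 = \left(1 + 2 \left(\left(-7\right) \left(-1\right)\right)^{2}\right) + 67 = \left(1 + 2 \cdot 7^{2}\right) + 67 = \left(1 + 2 \cdot 49\right) + 67 = \left(1 + 98\right) + 67 = 99 + 67 = 166$)
$V{\left(T,H \right)} = \frac{166}{T}$
$\frac{V{\left(-275,290 \right)}}{\left(-1\right) \left(-36870\right)} = \frac{166 \frac{1}{-275}}{\left(-1\right) \left(-36870\right)} = \frac{166 \left(- \frac{1}{275}\right)}{36870} = \left(- \frac{166}{275}\right) \frac{1}{36870} = - \frac{83}{5069625}$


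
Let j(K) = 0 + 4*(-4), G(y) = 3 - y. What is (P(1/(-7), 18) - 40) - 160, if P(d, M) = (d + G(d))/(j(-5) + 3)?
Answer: -2603/13 ≈ -200.23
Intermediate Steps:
j(K) = -16 (j(K) = 0 - 16 = -16)
P(d, M) = -3/13 (P(d, M) = (d + (3 - d))/(-16 + 3) = 3/(-13) = 3*(-1/13) = -3/13)
(P(1/(-7), 18) - 40) - 160 = (-3/13 - 40) - 160 = -523/13 - 160 = -2603/13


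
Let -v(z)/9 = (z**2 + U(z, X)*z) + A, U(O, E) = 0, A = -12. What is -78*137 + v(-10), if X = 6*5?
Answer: -11478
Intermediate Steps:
X = 30
v(z) = 108 - 9*z**2 (v(z) = -9*((z**2 + 0*z) - 12) = -9*((z**2 + 0) - 12) = -9*(z**2 - 12) = -9*(-12 + z**2) = 108 - 9*z**2)
-78*137 + v(-10) = -78*137 + (108 - 9*(-10)**2) = -10686 + (108 - 9*100) = -10686 + (108 - 900) = -10686 - 792 = -11478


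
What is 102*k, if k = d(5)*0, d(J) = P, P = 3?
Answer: 0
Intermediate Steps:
d(J) = 3
k = 0 (k = 3*0 = 0)
102*k = 102*0 = 0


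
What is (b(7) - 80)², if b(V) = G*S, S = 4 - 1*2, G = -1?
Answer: 6724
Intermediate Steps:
S = 2 (S = 4 - 2 = 2)
b(V) = -2 (b(V) = -1*2 = -2)
(b(7) - 80)² = (-2 - 80)² = (-82)² = 6724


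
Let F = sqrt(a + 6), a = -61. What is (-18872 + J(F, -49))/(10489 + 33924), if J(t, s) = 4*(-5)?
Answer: -18892/44413 ≈ -0.42537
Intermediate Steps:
F = I*sqrt(55) (F = sqrt(-61 + 6) = sqrt(-55) = I*sqrt(55) ≈ 7.4162*I)
J(t, s) = -20
(-18872 + J(F, -49))/(10489 + 33924) = (-18872 - 20)/(10489 + 33924) = -18892/44413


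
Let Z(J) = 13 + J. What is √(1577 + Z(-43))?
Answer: √1547 ≈ 39.332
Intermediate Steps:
√(1577 + Z(-43)) = √(1577 + (13 - 43)) = √(1577 - 30) = √1547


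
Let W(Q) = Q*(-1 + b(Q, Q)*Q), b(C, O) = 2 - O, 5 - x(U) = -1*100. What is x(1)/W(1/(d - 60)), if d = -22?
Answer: 57893640/6889 ≈ 8403.8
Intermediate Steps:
x(U) = 105 (x(U) = 5 - (-1)*100 = 5 - 1*(-100) = 5 + 100 = 105)
W(Q) = Q*(-1 + Q*(2 - Q)) (W(Q) = Q*(-1 + (2 - Q)*Q) = Q*(-1 + Q*(2 - Q)))
x(1)/W(1/(d - 60)) = 105/((-(1 + (-2 + 1/(-22 - 60))/(-22 - 60))/(-22 - 60))) = 105/((-1*(1 + (-2 + 1/(-82))/(-82))/(-82))) = 105/((-1*(-1/82)*(1 - (-2 - 1/82)/82))) = 105/((-1*(-1/82)*(1 - 1/82*(-165/82)))) = 105/((-1*(-1/82)*(1 + 165/6724))) = 105/((-1*(-1/82)*6889/6724)) = 105/(6889/551368) = 105*(551368/6889) = 57893640/6889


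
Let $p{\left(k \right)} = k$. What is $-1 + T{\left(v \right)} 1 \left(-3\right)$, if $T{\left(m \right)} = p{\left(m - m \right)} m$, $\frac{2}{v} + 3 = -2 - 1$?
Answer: $-1$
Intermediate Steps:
$v = - \frac{1}{3}$ ($v = \frac{2}{-3 - 3} = \frac{2}{-6} = 2 \left(- \frac{1}{6}\right) = - \frac{1}{3} \approx -0.33333$)
$T{\left(m \right)} = 0$ ($T{\left(m \right)} = \left(m - m\right) m = 0 m = 0$)
$-1 + T{\left(v \right)} 1 \left(-3\right) = -1 + 0 \cdot 1 \left(-3\right) = -1 + 0 \left(-3\right) = -1 + 0 = -1$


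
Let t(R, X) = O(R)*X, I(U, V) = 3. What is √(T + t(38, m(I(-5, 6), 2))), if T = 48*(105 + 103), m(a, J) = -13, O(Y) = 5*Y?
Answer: 17*√26 ≈ 86.683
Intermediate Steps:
T = 9984 (T = 48*208 = 9984)
t(R, X) = 5*R*X (t(R, X) = (5*R)*X = 5*R*X)
√(T + t(38, m(I(-5, 6), 2))) = √(9984 + 5*38*(-13)) = √(9984 - 2470) = √7514 = 17*√26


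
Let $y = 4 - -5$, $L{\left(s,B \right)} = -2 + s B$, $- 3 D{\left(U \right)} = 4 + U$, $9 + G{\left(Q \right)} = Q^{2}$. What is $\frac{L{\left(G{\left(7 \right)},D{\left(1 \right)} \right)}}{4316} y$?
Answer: $- \frac{309}{2158} \approx -0.14319$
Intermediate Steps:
$G{\left(Q \right)} = -9 + Q^{2}$
$D{\left(U \right)} = - \frac{4}{3} - \frac{U}{3}$ ($D{\left(U \right)} = - \frac{4 + U}{3} = - \frac{4}{3} - \frac{U}{3}$)
$L{\left(s,B \right)} = -2 + B s$
$y = 9$ ($y = 4 + 5 = 9$)
$\frac{L{\left(G{\left(7 \right)},D{\left(1 \right)} \right)}}{4316} y = \frac{-2 + \left(- \frac{4}{3} - \frac{1}{3}\right) \left(-9 + 7^{2}\right)}{4316} \cdot 9 = \left(-2 + \left(- \frac{4}{3} - \frac{1}{3}\right) \left(-9 + 49\right)\right) \frac{1}{4316} \cdot 9 = \left(-2 - \frac{200}{3}\right) \frac{1}{4316} \cdot 9 = \left(- \frac{206}{3}\right) \frac{1}{4316} \cdot 9 = \left(- \frac{103}{6474}\right) 9 = - \frac{309}{2158}$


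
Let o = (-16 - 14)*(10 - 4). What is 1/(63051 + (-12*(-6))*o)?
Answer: 1/50091 ≈ 1.9964e-5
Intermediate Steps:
o = -180 (o = -30*6 = -180)
1/(63051 + (-12*(-6))*o) = 1/(63051 - 12*(-6)*(-180)) = 1/(63051 + 72*(-180)) = 1/(63051 - 12960) = 1/50091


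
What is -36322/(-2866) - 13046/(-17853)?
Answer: 31174841/2325759 ≈ 13.404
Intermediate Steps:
-36322/(-2866) - 13046/(-17853) = -36322*(-1/2866) - 13046*(-1/17853) = 18161/1433 + 1186/1623 = 31174841/2325759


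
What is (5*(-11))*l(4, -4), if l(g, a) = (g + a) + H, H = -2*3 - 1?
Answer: 385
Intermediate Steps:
H = -7 (H = -6 - 1 = -7)
l(g, a) = -7 + a + g (l(g, a) = (g + a) - 7 = (a + g) - 7 = -7 + a + g)
(5*(-11))*l(4, -4) = (5*(-11))*(-7 - 4 + 4) = -55*(-7) = 385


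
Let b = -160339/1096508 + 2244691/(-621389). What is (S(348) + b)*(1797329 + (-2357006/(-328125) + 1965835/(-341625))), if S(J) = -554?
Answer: -17014767625958628969918570671/16972734481623921875 ≈ -1.0025e+9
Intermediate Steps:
b = -2560954529899/681358009612 (b = -160339*1/1096508 + 2244691*(-1/621389) = -160339/1096508 - 2244691/621389 = -2560954529899/681358009612 ≈ -3.7586)
(S(348) + b)*(1797329 + (-2357006/(-328125) + 1965835/(-341625))) = (-554 - 2560954529899/681358009612)*(1797329 + (-2357006/(-328125) + 1965835/(-341625))) = -380033291854947*(1797329 + (-2357006*(-1/328125) + 1965835*(-1/341625)))/681358009612 = -380033291854947*(1797329 + (2357006/328125 - 393167/68325))/681358009612 = -380033291854947*(1797329 + 427126841/298921875)/681358009612 = -380033291854947/681358009612*537261381798716/298921875 = -17014767625958628969918570671/16972734481623921875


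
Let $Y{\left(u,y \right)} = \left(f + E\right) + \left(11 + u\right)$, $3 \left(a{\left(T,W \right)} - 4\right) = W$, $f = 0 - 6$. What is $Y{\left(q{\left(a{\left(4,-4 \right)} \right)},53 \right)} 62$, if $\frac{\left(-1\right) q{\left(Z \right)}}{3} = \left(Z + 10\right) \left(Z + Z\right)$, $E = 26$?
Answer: $- \frac{31930}{3} \approx -10643.0$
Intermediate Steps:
$f = -6$ ($f = 0 - 6 = -6$)
$a{\left(T,W \right)} = 4 + \frac{W}{3}$
$q{\left(Z \right)} = - 6 Z \left(10 + Z\right)$ ($q{\left(Z \right)} = - 3 \left(Z + 10\right) \left(Z + Z\right) = - 3 \left(10 + Z\right) 2 Z = - 3 \cdot 2 Z \left(10 + Z\right) = - 6 Z \left(10 + Z\right)$)
$Y{\left(u,y \right)} = 31 + u$ ($Y{\left(u,y \right)} = \left(-6 + 26\right) + \left(11 + u\right) = 20 + \left(11 + u\right) = 31 + u$)
$Y{\left(q{\left(a{\left(4,-4 \right)} \right)},53 \right)} 62 = \left(31 - 6 \left(4 + \frac{1}{3} \left(-4\right)\right) \left(10 + \left(4 + \frac{1}{3} \left(-4\right)\right)\right)\right) 62 = \left(31 - 6 \left(4 - \frac{4}{3}\right) \left(10 + \left(4 - \frac{4}{3}\right)\right)\right) 62 = \left(31 - 16 \left(10 + \frac{8}{3}\right)\right) 62 = \left(31 - 16 \cdot \frac{38}{3}\right) 62 = \left(31 - \frac{608}{3}\right) 62 = \left(- \frac{515}{3}\right) 62 = - \frac{31930}{3}$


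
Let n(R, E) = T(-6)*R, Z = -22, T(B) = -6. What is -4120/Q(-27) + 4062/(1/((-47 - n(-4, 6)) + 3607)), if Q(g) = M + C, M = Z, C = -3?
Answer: 71816984/5 ≈ 1.4363e+7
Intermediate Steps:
M = -22
n(R, E) = -6*R
Q(g) = -25 (Q(g) = -22 - 3 = -25)
-4120/Q(-27) + 4062/(1/((-47 - n(-4, 6)) + 3607)) = -4120/(-25) + 4062/(1/((-47 - (-6)*(-4)) + 3607)) = -4120*(-1/25) + 4062/(1/((-47 - 1*24) + 3607)) = 824/5 + 4062/(1/((-47 - 24) + 3607)) = 824/5 + 4062/(1/(-71 + 3607)) = 824/5 + 4062/(1/3536) = 824/5 + 4062*3536 = 824/5 + 14363232 = 71816984/5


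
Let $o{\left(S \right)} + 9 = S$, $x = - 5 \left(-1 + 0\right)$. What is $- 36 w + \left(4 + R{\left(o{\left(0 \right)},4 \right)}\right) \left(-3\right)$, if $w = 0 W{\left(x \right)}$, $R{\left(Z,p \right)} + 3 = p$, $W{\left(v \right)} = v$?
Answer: $-15$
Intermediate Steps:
$x = 5$ ($x = \left(-5\right) \left(-1\right) = 5$)
$o{\left(S \right)} = -9 + S$
$R{\left(Z,p \right)} = -3 + p$
$w = 0$ ($w = 0 \cdot 5 = 0$)
$- 36 w + \left(4 + R{\left(o{\left(0 \right)},4 \right)}\right) \left(-3\right) = \left(-36\right) 0 + \left(4 + \left(-3 + 4\right)\right) \left(-3\right) = 0 + \left(4 + 1\right) \left(-3\right) = 0 + 5 \left(-3\right) = 0 - 15 = -15$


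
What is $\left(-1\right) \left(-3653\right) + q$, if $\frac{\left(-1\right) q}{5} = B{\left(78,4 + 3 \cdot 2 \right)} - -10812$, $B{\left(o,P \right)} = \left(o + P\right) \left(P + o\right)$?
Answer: $-89127$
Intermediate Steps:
$B{\left(o,P \right)} = \left(P + o\right)^{2}$ ($B{\left(o,P \right)} = \left(P + o\right) \left(P + o\right) = \left(P + o\right)^{2}$)
$q = -92780$ ($q = - 5 \left(\left(\left(4 + 3 \cdot 2\right) + 78\right)^{2} - -10812\right) = - 5 \left(\left(\left(4 + 6\right) + 78\right)^{2} + 10812\right) = - 5 \left(\left(10 + 78\right)^{2} + 10812\right) = - 5 \left(88^{2} + 10812\right) = - 5 \left(7744 + 10812\right) = \left(-5\right) 18556 = -92780$)
$\left(-1\right) \left(-3653\right) + q = \left(-1\right) \left(-3653\right) - 92780 = 3653 - 92780 = -89127$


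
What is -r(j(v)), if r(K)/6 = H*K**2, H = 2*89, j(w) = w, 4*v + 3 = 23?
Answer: -26700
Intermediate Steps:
v = 5 (v = -3/4 + (1/4)*23 = -3/4 + 23/4 = 5)
H = 178
r(K) = 1068*K**2 (r(K) = 6*(178*K**2) = 1068*K**2)
-r(j(v)) = -1068*5**2 = -1068*25 = -1*26700 = -26700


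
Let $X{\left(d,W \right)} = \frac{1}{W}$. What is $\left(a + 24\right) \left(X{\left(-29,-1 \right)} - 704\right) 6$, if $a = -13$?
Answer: $-46530$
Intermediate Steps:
$\left(a + 24\right) \left(X{\left(-29,-1 \right)} - 704\right) 6 = \left(-13 + 24\right) \left(\frac{1}{-1} - 704\right) 6 = 11 \left(-1 - 704\right) 6 = 11 \left(-705\right) 6 = \left(-7755\right) 6 = -46530$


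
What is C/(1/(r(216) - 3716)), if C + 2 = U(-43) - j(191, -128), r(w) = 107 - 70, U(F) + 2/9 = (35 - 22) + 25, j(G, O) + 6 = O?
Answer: -5621512/9 ≈ -6.2461e+5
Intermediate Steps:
j(G, O) = -6 + O
U(F) = 340/9 (U(F) = -2/9 + ((35 - 22) + 25) = -2/9 + (13 + 25) = -2/9 + 38 = 340/9)
r(w) = 37
C = 1528/9 (C = -2 + (340/9 - (-6 - 128)) = -2 + (340/9 - 1*(-134)) = -2 + (340/9 + 134) = -2 + 1546/9 = 1528/9 ≈ 169.78)
C/(1/(r(216) - 3716)) = 1528/(9*(1/(37 - 3716))) = 1528/(9*(1/(-3679))) = 1528/(9*(-1/3679)) = (1528/9)*(-3679) = -5621512/9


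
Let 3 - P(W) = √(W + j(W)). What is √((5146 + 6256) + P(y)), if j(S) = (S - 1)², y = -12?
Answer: √(11405 - √157) ≈ 106.74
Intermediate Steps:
j(S) = (-1 + S)²
P(W) = 3 - √(W + (-1 + W)²)
√((5146 + 6256) + P(y)) = √((5146 + 6256) + (3 - √(-12 + (-1 - 12)²))) = √(11402 + (3 - √(-12 + (-13)²))) = √(11402 + (3 - √(-12 + 169))) = √(11402 + (3 - √157)) = √(11405 - √157)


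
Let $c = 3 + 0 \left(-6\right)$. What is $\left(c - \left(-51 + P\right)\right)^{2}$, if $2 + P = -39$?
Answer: $9025$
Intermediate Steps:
$P = -41$ ($P = -2 - 39 = -41$)
$c = 3$ ($c = 3 + 0 = 3$)
$\left(c - \left(-51 + P\right)\right)^{2} = \left(3 + \left(51 - -41\right)\right)^{2} = \left(3 + \left(51 + 41\right)\right)^{2} = \left(3 + 92\right)^{2} = 95^{2} = 9025$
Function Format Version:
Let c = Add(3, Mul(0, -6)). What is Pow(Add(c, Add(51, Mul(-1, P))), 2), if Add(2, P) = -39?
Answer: 9025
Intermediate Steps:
P = -41 (P = Add(-2, -39) = -41)
c = 3 (c = Add(3, 0) = 3)
Pow(Add(c, Add(51, Mul(-1, P))), 2) = Pow(Add(3, Add(51, Mul(-1, -41))), 2) = Pow(Add(3, Add(51, 41)), 2) = Pow(Add(3, 92), 2) = Pow(95, 2) = 9025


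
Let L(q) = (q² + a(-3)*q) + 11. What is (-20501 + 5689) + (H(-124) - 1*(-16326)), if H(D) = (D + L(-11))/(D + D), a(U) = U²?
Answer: 375563/248 ≈ 1514.4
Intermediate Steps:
L(q) = 11 + q² + 9*q (L(q) = (q² + (-3)²*q) + 11 = (q² + 9*q) + 11 = 11 + q² + 9*q)
H(D) = (33 + D)/(2*D) (H(D) = (D + (11 + (-11)² + 9*(-11)))/(D + D) = (D + (11 + 121 - 99))/((2*D)) = (D + 33)*(1/(2*D)) = (33 + D)*(1/(2*D)) = (33 + D)/(2*D))
(-20501 + 5689) + (H(-124) - 1*(-16326)) = (-20501 + 5689) + ((½)*(33 - 124)/(-124) - 1*(-16326)) = -14812 + ((½)*(-1/124)*(-91) + 16326) = -14812 + (91/248 + 16326) = -14812 + 4048939/248 = 375563/248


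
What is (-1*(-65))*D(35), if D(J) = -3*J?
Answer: -6825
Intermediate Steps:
(-1*(-65))*D(35) = (-1*(-65))*(-3*35) = 65*(-105) = -6825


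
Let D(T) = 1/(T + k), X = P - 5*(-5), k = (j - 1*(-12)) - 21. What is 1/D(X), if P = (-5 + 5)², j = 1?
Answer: 17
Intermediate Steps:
P = 0 (P = 0² = 0)
k = -8 (k = (1 - 1*(-12)) - 21 = (1 + 12) - 21 = 13 - 21 = -8)
X = 25 (X = 0 - 5*(-5) = 0 + 25 = 25)
D(T) = 1/(-8 + T) (D(T) = 1/(T - 8) = 1/(-8 + T))
1/D(X) = 1/(1/(-8 + 25)) = 1/(1/17) = 17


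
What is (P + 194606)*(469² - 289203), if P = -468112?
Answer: 18938102452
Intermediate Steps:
(P + 194606)*(469² - 289203) = (-468112 + 194606)*(469² - 289203) = -273506*(219961 - 289203) = -273506*(-69242) = 18938102452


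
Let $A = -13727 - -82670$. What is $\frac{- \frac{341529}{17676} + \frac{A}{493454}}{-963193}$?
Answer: $\frac{2535003253}{127291688925492} \approx 1.9915 \cdot 10^{-5}$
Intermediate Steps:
$A = 68943$ ($A = -13727 + 82670 = 68943$)
$\frac{- \frac{341529}{17676} + \frac{A}{493454}}{-963193} = \frac{- \frac{341529}{17676} + \frac{68943}{493454}}{-963193} = \left(\left(-341529\right) \frac{1}{17676} + 68943 \cdot \frac{1}{493454}\right) \left(- \frac{1}{963193}\right) = \left(- \frac{113843}{5892} + \frac{68943}{493454}\right) \left(- \frac{1}{963193}\right) = \left(- \frac{27885035783}{1453715484}\right) \left(- \frac{1}{963193}\right) = \frac{2535003253}{127291688925492}$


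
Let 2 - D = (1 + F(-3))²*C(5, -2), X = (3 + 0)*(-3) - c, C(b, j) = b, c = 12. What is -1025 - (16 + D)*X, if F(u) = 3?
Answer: -2327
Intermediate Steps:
X = -21 (X = (3 + 0)*(-3) - 1*12 = 3*(-3) - 12 = -9 - 12 = -21)
D = -78 (D = 2 - (1 + 3)²*5 = 2 - 4²*5 = 2 - 16*5 = 2 - 1*80 = 2 - 80 = -78)
-1025 - (16 + D)*X = -1025 - (16 - 78)*(-21) = -1025 - (-62)*(-21) = -1025 - 1*1302 = -1025 - 1302 = -2327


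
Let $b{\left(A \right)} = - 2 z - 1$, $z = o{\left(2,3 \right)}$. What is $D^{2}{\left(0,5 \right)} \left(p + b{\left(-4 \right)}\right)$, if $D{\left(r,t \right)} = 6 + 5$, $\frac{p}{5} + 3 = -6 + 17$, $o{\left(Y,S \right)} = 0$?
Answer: $4719$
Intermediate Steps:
$z = 0$
$p = 40$ ($p = -15 + 5 \left(-6 + 17\right) = -15 + 5 \cdot 11 = -15 + 55 = 40$)
$b{\left(A \right)} = -1$ ($b{\left(A \right)} = \left(-2\right) 0 - 1 = 0 - 1 = -1$)
$D{\left(r,t \right)} = 11$
$D^{2}{\left(0,5 \right)} \left(p + b{\left(-4 \right)}\right) = 11^{2} \left(40 - 1\right) = 121 \cdot 39 = 4719$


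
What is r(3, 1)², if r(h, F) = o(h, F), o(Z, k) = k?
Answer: 1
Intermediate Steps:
r(h, F) = F
r(3, 1)² = 1² = 1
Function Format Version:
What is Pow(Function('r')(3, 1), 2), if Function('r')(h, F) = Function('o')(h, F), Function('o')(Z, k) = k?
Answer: 1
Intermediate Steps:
Function('r')(h, F) = F
Pow(Function('r')(3, 1), 2) = Pow(1, 2) = 1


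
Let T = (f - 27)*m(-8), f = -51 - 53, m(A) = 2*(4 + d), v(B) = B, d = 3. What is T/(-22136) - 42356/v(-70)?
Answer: 234430199/387380 ≈ 605.17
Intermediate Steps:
m(A) = 14 (m(A) = 2*(4 + 3) = 2*7 = 14)
f = -104
T = -1834 (T = (-104 - 27)*14 = -131*14 = -1834)
T/(-22136) - 42356/v(-70) = -1834/(-22136) - 42356/(-70) = -1834*(-1/22136) - 42356*(-1/70) = 917/11068 + 21178/35 = 234430199/387380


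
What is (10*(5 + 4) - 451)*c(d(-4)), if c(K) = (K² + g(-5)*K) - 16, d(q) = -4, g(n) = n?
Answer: -7220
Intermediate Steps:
c(K) = -16 + K² - 5*K (c(K) = (K² - 5*K) - 16 = -16 + K² - 5*K)
(10*(5 + 4) - 451)*c(d(-4)) = (10*(5 + 4) - 451)*(-16 + (-4)² - 5*(-4)) = (10*9 - 451)*(-16 + 16 + 20) = (90 - 451)*20 = -361*20 = -7220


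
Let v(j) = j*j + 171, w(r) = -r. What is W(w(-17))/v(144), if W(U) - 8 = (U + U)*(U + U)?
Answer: 388/6969 ≈ 0.055675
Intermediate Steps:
W(U) = 8 + 4*U² (W(U) = 8 + (U + U)*(U + U) = 8 + (2*U)*(2*U) = 8 + 4*U²)
v(j) = 171 + j² (v(j) = j² + 171 = 171 + j²)
W(w(-17))/v(144) = (8 + 4*(-1*(-17))²)/(171 + 144²) = (8 + 4*17²)/(171 + 20736) = (8 + 4*289)/20907 = (8 + 1156)*(1/20907) = 1164*(1/20907) = 388/6969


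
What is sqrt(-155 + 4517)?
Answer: sqrt(4362) ≈ 66.045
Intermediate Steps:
sqrt(-155 + 4517) = sqrt(4362)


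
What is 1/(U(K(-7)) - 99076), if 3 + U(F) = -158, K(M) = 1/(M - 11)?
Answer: -1/99237 ≈ -1.0077e-5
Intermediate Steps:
K(M) = 1/(-11 + M)
U(F) = -161 (U(F) = -3 - 158 = -161)
1/(U(K(-7)) - 99076) = 1/(-161 - 99076) = 1/(-99237) = -1/99237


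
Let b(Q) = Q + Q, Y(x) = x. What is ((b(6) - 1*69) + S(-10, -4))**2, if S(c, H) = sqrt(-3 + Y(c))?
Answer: (57 - I*sqrt(13))**2 ≈ 3236.0 - 411.03*I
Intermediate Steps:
b(Q) = 2*Q
S(c, H) = sqrt(-3 + c)
((b(6) - 1*69) + S(-10, -4))**2 = ((2*6 - 1*69) + sqrt(-3 - 10))**2 = ((12 - 69) + sqrt(-13))**2 = (-57 + I*sqrt(13))**2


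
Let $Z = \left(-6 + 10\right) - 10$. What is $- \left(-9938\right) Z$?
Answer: $-59628$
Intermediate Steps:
$Z = -6$ ($Z = 4 - 10 = -6$)
$- \left(-9938\right) Z = - \left(-9938\right) \left(-6\right) = \left(-1\right) 59628 = -59628$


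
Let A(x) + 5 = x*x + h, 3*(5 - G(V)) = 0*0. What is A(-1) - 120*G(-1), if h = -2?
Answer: -606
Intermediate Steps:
G(V) = 5 (G(V) = 5 - 0*0 = 5 - 1/3*0 = 5 + 0 = 5)
A(x) = -7 + x**2 (A(x) = -5 + (x*x - 2) = -5 + (x**2 - 2) = -5 + (-2 + x**2) = -7 + x**2)
A(-1) - 120*G(-1) = (-7 + (-1)**2) - 120*5 = (-7 + 1) - 600 = -6 - 600 = -606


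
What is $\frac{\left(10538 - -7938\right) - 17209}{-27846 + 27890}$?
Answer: $\frac{1267}{44} \approx 28.795$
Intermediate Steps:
$\frac{\left(10538 - -7938\right) - 17209}{-27846 + 27890} = \frac{\left(10538 + 7938\right) - 17209}{44} = \left(18476 - 17209\right) \frac{1}{44} = 1267 \cdot \frac{1}{44} = \frac{1267}{44}$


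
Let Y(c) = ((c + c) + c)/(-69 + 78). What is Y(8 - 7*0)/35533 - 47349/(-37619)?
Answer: 5047657003/4010147781 ≈ 1.2587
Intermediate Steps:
Y(c) = c/3 (Y(c) = (2*c + c)/9 = (3*c)*(1/9) = c/3)
Y(8 - 7*0)/35533 - 47349/(-37619) = ((8 - 7*0)/3)/35533 - 47349/(-37619) = ((8 + 0)/3)*(1/35533) - 47349*(-1/37619) = ((1/3)*8)*(1/35533) + 47349/37619 = (8/3)*(1/35533) + 47349/37619 = 8/106599 + 47349/37619 = 5047657003/4010147781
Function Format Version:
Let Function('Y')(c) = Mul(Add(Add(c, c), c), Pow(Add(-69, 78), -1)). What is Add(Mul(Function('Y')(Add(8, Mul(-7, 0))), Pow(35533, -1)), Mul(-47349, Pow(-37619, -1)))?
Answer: Rational(5047657003, 4010147781) ≈ 1.2587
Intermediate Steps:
Function('Y')(c) = Mul(Rational(1, 3), c) (Function('Y')(c) = Mul(Add(Mul(2, c), c), Pow(9, -1)) = Mul(Mul(3, c), Rational(1, 9)) = Mul(Rational(1, 3), c))
Add(Mul(Function('Y')(Add(8, Mul(-7, 0))), Pow(35533, -1)), Mul(-47349, Pow(-37619, -1))) = Add(Mul(Mul(Rational(1, 3), Add(8, Mul(-7, 0))), Pow(35533, -1)), Mul(-47349, Pow(-37619, -1))) = Add(Mul(Mul(Rational(1, 3), Add(8, 0)), Rational(1, 35533)), Mul(-47349, Rational(-1, 37619))) = Add(Mul(Mul(Rational(1, 3), 8), Rational(1, 35533)), Rational(47349, 37619)) = Add(Mul(Rational(8, 3), Rational(1, 35533)), Rational(47349, 37619)) = Add(Rational(8, 106599), Rational(47349, 37619)) = Rational(5047657003, 4010147781)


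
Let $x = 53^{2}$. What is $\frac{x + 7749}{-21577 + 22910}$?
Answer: $\frac{10558}{1333} \approx 7.9205$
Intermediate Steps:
$x = 2809$
$\frac{x + 7749}{-21577 + 22910} = \frac{2809 + 7749}{-21577 + 22910} = \frac{10558}{1333}$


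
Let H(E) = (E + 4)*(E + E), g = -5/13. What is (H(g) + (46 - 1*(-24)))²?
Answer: 129049600/28561 ≈ 4518.4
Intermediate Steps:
g = -5/13 (g = -5*1/13 = -5/13 ≈ -0.38462)
H(E) = 2*E*(4 + E) (H(E) = (4 + E)*(2*E) = 2*E*(4 + E))
(H(g) + (46 - 1*(-24)))² = (2*(-5/13)*(4 - 5/13) + (46 - 1*(-24)))² = (2*(-5/13)*(47/13) + (46 + 24))² = (-470/169 + 70)² = (11360/169)² = 129049600/28561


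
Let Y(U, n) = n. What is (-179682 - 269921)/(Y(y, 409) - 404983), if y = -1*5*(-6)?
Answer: 449603/404574 ≈ 1.1113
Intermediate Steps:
y = 30 (y = -5*(-6) = 30)
(-179682 - 269921)/(Y(y, 409) - 404983) = (-179682 - 269921)/(409 - 404983) = -449603/(-404574) = -449603*(-1/404574) = 449603/404574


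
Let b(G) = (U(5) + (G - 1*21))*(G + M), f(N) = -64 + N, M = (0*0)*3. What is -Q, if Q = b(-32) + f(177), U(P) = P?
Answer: -1649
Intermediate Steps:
M = 0 (M = 0*3 = 0)
b(G) = G*(-16 + G) (b(G) = (5 + (G - 1*21))*(G + 0) = (5 + (G - 21))*G = (5 + (-21 + G))*G = (-16 + G)*G = G*(-16 + G))
Q = 1649 (Q = -32*(-16 - 32) + (-64 + 177) = -32*(-48) + 113 = 1536 + 113 = 1649)
-Q = -1*1649 = -1649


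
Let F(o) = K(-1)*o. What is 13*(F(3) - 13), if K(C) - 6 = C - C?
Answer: 65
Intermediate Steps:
K(C) = 6 (K(C) = 6 + (C - C) = 6 + 0 = 6)
F(o) = 6*o
13*(F(3) - 13) = 13*(6*3 - 13) = 13*(18 - 13) = 13*5 = 65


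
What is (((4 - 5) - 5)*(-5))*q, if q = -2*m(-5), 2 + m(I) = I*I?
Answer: -1380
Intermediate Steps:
m(I) = -2 + I² (m(I) = -2 + I*I = -2 + I²)
q = -46 (q = -2*(-2 + (-5)²) = -2*(-2 + 25) = -2*23 = -46)
(((4 - 5) - 5)*(-5))*q = (((4 - 5) - 5)*(-5))*(-46) = ((-1 - 5)*(-5))*(-46) = -6*(-5)*(-46) = 30*(-46) = -1380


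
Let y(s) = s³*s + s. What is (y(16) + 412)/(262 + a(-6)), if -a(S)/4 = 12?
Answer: 32982/107 ≈ 308.24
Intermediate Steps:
y(s) = s + s⁴ (y(s) = s⁴ + s = s + s⁴)
a(S) = -48 (a(S) = -4*12 = -48)
(y(16) + 412)/(262 + a(-6)) = ((16 + 16⁴) + 412)/(262 - 48) = ((16 + 65536) + 412)/214 = (65552 + 412)*(1/214) = 65964*(1/214) = 32982/107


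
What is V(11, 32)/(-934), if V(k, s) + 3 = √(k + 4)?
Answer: 3/934 - √15/934 ≈ -0.00093467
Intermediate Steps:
V(k, s) = -3 + √(4 + k) (V(k, s) = -3 + √(k + 4) = -3 + √(4 + k))
V(11, 32)/(-934) = (-3 + √(4 + 11))/(-934) = (-3 + √15)*(-1/934) = 3/934 - √15/934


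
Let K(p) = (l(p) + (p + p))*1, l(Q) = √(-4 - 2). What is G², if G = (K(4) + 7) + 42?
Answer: (57 + I*√6)² ≈ 3243.0 + 279.24*I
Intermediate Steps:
l(Q) = I*√6 (l(Q) = √(-6) = I*√6)
K(p) = 2*p + I*√6 (K(p) = (I*√6 + (p + p))*1 = (I*√6 + 2*p)*1 = (2*p + I*√6)*1 = 2*p + I*√6)
G = 57 + I*√6 (G = ((2*4 + I*√6) + 7) + 42 = ((8 + I*√6) + 7) + 42 = (15 + I*√6) + 42 = 57 + I*√6 ≈ 57.0 + 2.4495*I)
G² = (57 + I*√6)²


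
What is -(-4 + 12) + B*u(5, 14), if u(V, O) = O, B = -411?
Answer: -5762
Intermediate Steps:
-(-4 + 12) + B*u(5, 14) = -(-4 + 12) - 411*14 = -1*8 - 5754 = -8 - 5754 = -5762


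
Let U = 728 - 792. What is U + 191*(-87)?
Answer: -16681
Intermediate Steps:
U = -64
U + 191*(-87) = -64 + 191*(-87) = -64 - 16617 = -16681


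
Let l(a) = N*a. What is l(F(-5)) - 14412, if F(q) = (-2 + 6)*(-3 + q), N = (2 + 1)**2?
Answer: -14700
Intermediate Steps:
N = 9 (N = 3**2 = 9)
F(q) = -12 + 4*q (F(q) = 4*(-3 + q) = -12 + 4*q)
l(a) = 9*a
l(F(-5)) - 14412 = 9*(-12 + 4*(-5)) - 14412 = 9*(-12 - 20) - 14412 = 9*(-32) - 14412 = -288 - 14412 = -14700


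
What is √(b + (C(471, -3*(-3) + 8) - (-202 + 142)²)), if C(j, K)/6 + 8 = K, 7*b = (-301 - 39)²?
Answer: √635446/7 ≈ 113.88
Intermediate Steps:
b = 115600/7 (b = (-301 - 39)²/7 = (⅐)*(-340)² = (⅐)*115600 = 115600/7 ≈ 16514.)
C(j, K) = -48 + 6*K
√(b + (C(471, -3*(-3) + 8) - (-202 + 142)²)) = √(115600/7 + ((-48 + 6*(-3*(-3) + 8)) - (-202 + 142)²)) = √(115600/7 + ((-48 + 6*(9 + 8)) - 1*(-60)²)) = √(115600/7 + ((-48 + 6*17) - 1*3600)) = √(115600/7 + ((-48 + 102) - 3600)) = √(115600/7 + (54 - 3600)) = √(115600/7 - 3546) = √(90778/7) = √635446/7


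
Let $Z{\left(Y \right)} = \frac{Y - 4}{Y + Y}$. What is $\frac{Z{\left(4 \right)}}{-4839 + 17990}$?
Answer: $0$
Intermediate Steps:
$Z{\left(Y \right)} = \frac{-4 + Y}{2 Y}$
$\frac{Z{\left(4 \right)}}{-4839 + 17990} = \frac{\frac{1}{2} \cdot \frac{1}{4} \left(-4 + 4\right)}{-4839 + 17990} = \frac{\frac{1}{2} \cdot \frac{1}{4} \cdot 0}{13151} = 0 \cdot \frac{1}{13151} = 0$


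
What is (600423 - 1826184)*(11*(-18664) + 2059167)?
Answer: -2272392964743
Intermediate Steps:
(600423 - 1826184)*(11*(-18664) + 2059167) = -1225761*(-205304 + 2059167) = -1225761*1853863 = -2272392964743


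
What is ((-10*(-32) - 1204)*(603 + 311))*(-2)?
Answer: 1615952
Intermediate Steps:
((-10*(-32) - 1204)*(603 + 311))*(-2) = ((320 - 1204)*914)*(-2) = -884*914*(-2) = -807976*(-2) = 1615952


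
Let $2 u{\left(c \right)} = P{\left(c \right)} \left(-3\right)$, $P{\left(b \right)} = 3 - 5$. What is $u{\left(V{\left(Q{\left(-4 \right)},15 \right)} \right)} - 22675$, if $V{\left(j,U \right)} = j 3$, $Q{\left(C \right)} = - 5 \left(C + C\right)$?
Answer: $-22672$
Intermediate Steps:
$Q{\left(C \right)} = - 10 C$ ($Q{\left(C \right)} = - 5 \cdot 2 C = - 10 C$)
$P{\left(b \right)} = -2$
$V{\left(j,U \right)} = 3 j$
$u{\left(c \right)} = 3$ ($u{\left(c \right)} = \frac{\left(-2\right) \left(-3\right)}{2} = \frac{1}{2} \cdot 6 = 3$)
$u{\left(V{\left(Q{\left(-4 \right)},15 \right)} \right)} - 22675 = 3 - 22675 = -22672$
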